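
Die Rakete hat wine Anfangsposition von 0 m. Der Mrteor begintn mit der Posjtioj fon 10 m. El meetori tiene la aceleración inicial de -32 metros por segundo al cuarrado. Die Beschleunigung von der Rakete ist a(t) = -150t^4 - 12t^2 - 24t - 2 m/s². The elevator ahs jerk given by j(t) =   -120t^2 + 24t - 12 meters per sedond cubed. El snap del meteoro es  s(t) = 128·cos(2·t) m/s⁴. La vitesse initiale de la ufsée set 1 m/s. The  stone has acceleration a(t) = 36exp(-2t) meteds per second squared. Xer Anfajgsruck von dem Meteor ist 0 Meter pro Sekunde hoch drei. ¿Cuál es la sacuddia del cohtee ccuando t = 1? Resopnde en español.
Para resolver esto, necesitamos tomar 1 derivada de nuestra ecuación de la aceleración a(t) = -150·t^4 - 12·t^2 - 24·t - 2. Derivando la aceleración, obtenemos la sacudida: j(t) = -600·t^3 - 24·t - 24. Tenemos la sacudida j(t) = -600·t^3 - 24·t - 24. Sustituyendo t = 1: j(1) = -648.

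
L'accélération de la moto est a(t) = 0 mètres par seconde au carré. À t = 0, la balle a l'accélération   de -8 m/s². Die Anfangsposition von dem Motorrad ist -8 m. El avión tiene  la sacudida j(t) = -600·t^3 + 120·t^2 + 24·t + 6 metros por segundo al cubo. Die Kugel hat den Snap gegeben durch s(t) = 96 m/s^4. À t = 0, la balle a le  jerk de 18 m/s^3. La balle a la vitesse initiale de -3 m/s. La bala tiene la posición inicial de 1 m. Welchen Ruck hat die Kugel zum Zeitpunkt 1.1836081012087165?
Wir müssen unsere Gleichung für den Snap s(t) = 96 1-mal integrieren. Durch Integration von dem Snap und Verwendung der Anfangsbedingung j(0) = 18, erhalten wir j(t) = 96·t + 18. Aus der Gleichung für den Ruck j(t) = 96·t + 18, setzen wir t = 1.1836081012087165 ein und erhalten j = 131.626377716037.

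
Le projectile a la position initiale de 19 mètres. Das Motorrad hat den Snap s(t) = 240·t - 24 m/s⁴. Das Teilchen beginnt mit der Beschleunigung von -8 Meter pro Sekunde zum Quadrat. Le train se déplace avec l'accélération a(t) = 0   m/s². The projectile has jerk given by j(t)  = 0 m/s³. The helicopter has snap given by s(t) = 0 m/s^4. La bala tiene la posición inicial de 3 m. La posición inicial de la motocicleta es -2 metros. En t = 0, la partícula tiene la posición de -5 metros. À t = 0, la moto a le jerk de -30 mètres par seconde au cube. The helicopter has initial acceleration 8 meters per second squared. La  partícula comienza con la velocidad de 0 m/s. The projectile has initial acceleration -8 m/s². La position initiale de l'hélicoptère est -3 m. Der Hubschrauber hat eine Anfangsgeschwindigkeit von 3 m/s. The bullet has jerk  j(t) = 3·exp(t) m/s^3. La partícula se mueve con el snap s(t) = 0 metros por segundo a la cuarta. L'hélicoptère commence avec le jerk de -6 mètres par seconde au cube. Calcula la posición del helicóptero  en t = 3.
Partiendo del snap s(t) = 0, tomamos 4 integrales. La antiderivada del snap, con j(0) = -6, da la sacudida: j(t) = -6. Integrando la sacudida y usando la condición inicial a(0) = 8, obtenemos a(t) = 8 - 6·t. Tomando ∫a(t)dt y aplicando v(0) = 3, encontramos v(t) = -3·t^2 + 8·t + 3. Integrando la velocidad y usando la condición inicial x(0) = -3, obtenemos x(t) = -t^3 + 4·t^2 + 3·t - 3. Usando x(t) = -t^3 + 4·t^2 + 3·t - 3 y sustituyendo t = 3, encontramos x = 15.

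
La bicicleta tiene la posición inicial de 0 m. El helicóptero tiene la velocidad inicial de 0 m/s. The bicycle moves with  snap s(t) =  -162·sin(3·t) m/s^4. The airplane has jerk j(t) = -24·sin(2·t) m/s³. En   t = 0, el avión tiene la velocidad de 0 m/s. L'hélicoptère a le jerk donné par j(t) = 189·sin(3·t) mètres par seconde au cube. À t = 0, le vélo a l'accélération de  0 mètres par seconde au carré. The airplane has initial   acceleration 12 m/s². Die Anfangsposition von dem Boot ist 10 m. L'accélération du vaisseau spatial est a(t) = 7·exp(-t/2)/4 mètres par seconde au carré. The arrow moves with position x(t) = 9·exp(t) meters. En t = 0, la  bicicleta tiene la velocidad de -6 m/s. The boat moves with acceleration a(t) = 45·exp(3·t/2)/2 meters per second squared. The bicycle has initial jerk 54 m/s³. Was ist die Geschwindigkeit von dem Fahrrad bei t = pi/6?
Um dies zu lösen, müssen wir 3 Integrale unserer Gleichung für den Snap s(t) = -162·sin(3·t) finden. Das Integral von dem Snap, mit j(0) = 54, ergibt den Ruck: j(t) = 54·cos(3·t). Mit ∫j(t)dt und Anwendung von a(0) = 0, finden wir a(t) = 18·sin(3·t). Die Stammfunktion von der Beschleunigung, mit v(0) = -6, ergibt die Geschwindigkeit: v(t) = -6·cos(3·t). Mit v(t) = -6·cos(3·t) und Einsetzen von t = pi/6, finden wir v = 0.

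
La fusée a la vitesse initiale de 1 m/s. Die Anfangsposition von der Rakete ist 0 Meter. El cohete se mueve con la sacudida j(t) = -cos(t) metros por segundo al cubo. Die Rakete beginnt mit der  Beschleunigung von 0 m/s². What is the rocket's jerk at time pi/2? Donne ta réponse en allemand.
Mit j(t) = -cos(t) und Einsetzen von t = pi/2, finden wir j = 0.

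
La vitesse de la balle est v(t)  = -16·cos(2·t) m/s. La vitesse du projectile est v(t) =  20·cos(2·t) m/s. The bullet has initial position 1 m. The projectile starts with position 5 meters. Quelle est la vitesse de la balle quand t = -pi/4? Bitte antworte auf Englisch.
Using v(t) = -16·cos(2·t) and substituting t = -pi/4, we find v = 0.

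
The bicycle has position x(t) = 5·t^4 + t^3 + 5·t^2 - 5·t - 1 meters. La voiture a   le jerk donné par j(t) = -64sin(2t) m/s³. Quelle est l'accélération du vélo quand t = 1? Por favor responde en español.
Para resolver esto, necesitamos tomar 2 derivadas de nuestra ecuación de la posición x(t) = 5·t^4 + t^3 + 5·t^2 - 5·t - 1. La derivada de la posición da la velocidad: v(t) = 20·t^3 + 3·t^2 + 10·t - 5. La derivada de la velocidad da la aceleración: a(t) = 60·t^2 + 6·t + 10. Tenemos la aceleración a(t) = 60·t^2 + 6·t + 10. Sustituyendo t = 1: a(1) = 76.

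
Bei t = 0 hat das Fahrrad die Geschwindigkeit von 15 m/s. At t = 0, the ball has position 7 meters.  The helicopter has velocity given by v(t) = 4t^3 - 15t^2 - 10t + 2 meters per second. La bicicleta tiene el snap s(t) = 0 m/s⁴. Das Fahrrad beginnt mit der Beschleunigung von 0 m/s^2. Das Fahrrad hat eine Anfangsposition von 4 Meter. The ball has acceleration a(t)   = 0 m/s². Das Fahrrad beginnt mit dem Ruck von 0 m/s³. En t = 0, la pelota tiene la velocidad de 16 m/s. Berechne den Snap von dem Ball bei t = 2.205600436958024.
Wir müssen unsere Gleichung für die Beschleunigung a(t) = 0 2-mal ableiten. Durch Ableiten von der Beschleunigung erhalten wir den Ruck: j(t) = 0. Die Ableitung von dem Ruck ergibt den Snap: s(t) = 0. Aus der Gleichung für den Snap s(t) = 0, setzen wir t = 2.205600436958024 ein und erhalten s = 0.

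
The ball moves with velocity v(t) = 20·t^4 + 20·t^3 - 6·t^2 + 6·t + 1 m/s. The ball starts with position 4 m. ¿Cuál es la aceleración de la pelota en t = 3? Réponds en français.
Nous devons dériver notre équation de la vitesse v(t) = 20·t^4 + 20·t^3 - 6·t^2 + 6·t + 1 1 fois. En prenant d/dt de v(t), nous trouvons a(t) = 80·t^3 + 60·t^2 - 12·t + 6. Nous avons l'accélération a(t) = 80·t^3 + 60·t^2 - 12·t + 6. En substituant t = 3: a(3) = 2670.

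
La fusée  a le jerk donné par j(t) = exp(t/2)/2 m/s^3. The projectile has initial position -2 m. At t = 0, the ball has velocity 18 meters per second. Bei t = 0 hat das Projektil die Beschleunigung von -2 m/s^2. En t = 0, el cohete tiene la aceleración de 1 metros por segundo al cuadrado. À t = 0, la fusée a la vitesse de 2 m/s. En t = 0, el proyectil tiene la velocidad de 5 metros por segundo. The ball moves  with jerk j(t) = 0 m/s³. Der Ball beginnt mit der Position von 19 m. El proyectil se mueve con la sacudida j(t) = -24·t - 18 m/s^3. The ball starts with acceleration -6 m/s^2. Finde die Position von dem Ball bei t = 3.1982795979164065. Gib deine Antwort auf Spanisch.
Necesitamos integrar nuestra ecuación de la sacudida j(t) = 0 3 veces. La integral de la sacudida, con a(0) = -6, da la aceleración: a(t) = -6. La integral de la aceleración, con v(0) = 18, da la velocidad: v(t) = 18 - 6·t. Tomando ∫v(t)dt y aplicando x(0) = 19, encontramos x(t) = -3·t^2 + 18·t + 19. Usando x(t) = -3·t^2 + 18·t + 19 y sustituyendo t = 3.1982795979164065, encontramos x = 45.8820556031503.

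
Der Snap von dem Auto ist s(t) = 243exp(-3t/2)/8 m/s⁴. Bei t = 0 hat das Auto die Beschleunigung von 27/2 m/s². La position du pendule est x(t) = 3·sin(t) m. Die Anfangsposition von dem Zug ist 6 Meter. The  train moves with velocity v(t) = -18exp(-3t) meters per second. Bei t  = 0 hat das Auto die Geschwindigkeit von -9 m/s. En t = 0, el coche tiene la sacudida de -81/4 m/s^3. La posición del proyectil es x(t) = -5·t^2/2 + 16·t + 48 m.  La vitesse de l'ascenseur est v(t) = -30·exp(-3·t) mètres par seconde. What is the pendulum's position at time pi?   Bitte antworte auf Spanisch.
Usando x(t) = 3·sin(t) y sustituyendo t = pi, encontramos x = 0.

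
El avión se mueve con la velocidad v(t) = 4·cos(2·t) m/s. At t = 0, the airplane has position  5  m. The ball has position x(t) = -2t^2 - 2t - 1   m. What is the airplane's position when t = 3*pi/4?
To solve this, we need to take 1 antiderivative of our velocity equation v(t) = 4·cos(2·t). The integral of velocity is position. Using x(0) = 5, we get x(t) = 2·sin(2·t) + 5. From the given position equation x(t) = 2·sin(2·t) + 5, we substitute t = 3*pi/4 to get x = 3.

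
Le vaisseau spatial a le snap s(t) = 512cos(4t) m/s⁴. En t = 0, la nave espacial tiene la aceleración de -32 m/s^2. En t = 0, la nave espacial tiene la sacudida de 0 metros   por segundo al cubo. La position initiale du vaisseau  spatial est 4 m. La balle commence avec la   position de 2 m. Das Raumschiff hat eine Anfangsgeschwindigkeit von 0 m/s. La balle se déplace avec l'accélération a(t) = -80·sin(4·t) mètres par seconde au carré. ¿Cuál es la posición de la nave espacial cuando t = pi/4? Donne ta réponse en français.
Pour résoudre ceci, nous devons prendre 4 intégrales de notre équation du snap s(t) = 512·cos(4·t). L'intégrale du snap, avec j(0) = 0, donne le jerk: j(t) = 128·sin(4·t). L'intégrale du jerk est l'accélération. En utilisant a(0) = -32, nous obtenons a(t) = -32·cos(4·t). En prenant ∫a(t)dt et en appliquant v(0) = 0, nous trouvons v(t) = -8·sin(4·t). L'intégrale de la vitesse, avec x(0) = 4, donne la position: x(t) = 2·cos(4·t) + 2. De l'équation de la position x(t) = 2·cos(4·t) + 2, nous substituons t = pi/4 pour obtenir x = 0.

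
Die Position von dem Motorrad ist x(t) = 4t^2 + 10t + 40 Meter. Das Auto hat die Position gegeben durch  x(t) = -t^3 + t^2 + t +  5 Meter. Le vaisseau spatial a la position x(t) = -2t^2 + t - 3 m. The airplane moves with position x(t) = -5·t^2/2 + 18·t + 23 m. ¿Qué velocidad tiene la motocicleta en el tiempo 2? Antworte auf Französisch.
En partant de la position x(t) = 4·t^2 + 10·t + 40, nous prenons 1 dérivée. En dérivant la position, nous obtenons la vitesse: v(t) = 8·t + 10. De l'équation de la vitesse v(t) = 8·t + 10, nous substituons t = 2 pour obtenir v = 26.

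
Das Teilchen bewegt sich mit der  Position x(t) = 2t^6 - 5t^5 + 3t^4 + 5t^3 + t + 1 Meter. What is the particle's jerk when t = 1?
To solve this, we need to take 3 derivatives of our position equation x(t) = 2·t^6 - 5·t^5 + 3·t^4 + 5·t^3 + t + 1. Differentiating position, we get velocity: v(t) = 12·t^5 - 25·t^4 + 12·t^3 + 15·t^2 + 1. The derivative of velocity gives acceleration: a(t) = 60·t^4 - 100·t^3 + 36·t^2 + 30·t. Differentiating acceleration, we get jerk: j(t) = 240·t^3 - 300·t^2 + 72·t + 30. From the given jerk equation j(t) = 240·t^3 - 300·t^2 + 72·t + 30, we substitute t = 1 to get j = 42.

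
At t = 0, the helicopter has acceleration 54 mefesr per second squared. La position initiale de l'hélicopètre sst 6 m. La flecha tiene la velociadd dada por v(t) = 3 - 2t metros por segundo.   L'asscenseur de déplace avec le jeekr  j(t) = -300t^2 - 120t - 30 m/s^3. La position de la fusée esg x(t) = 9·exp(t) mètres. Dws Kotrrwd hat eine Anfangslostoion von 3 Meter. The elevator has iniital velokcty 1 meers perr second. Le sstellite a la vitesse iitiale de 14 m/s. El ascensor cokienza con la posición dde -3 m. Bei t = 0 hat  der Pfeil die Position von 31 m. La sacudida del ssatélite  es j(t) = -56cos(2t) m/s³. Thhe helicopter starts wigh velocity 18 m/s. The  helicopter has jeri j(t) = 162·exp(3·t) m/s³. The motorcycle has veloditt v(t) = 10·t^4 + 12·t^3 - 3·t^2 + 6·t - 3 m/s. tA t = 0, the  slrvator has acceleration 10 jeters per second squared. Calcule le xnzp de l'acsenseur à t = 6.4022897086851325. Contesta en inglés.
Starting from jerk j(t) = -300·t^2 - 120·t - 30, we take 1 derivative. Taking d/dt of j(t), we find s(t) = -600·t - 120. Using s(t) = -600·t - 120 and substituting t = 6.4022897086851325, we find s = -3961.37382521108.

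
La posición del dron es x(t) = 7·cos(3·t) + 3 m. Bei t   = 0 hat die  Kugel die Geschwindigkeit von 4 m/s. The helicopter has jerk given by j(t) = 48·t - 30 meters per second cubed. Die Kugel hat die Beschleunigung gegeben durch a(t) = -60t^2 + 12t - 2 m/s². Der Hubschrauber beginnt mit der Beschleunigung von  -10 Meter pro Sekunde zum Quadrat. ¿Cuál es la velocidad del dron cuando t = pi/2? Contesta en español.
Debemos derivar nuestra ecuación de la posición x(t) = 7·cos(3·t) + 3 1 vez. La derivada de la posición da la velocidad: v(t) = -21·sin(3·t). De la ecuación de la velocidad v(t) = -21·sin(3·t), sustituimos t = pi/2 para obtener v = 21.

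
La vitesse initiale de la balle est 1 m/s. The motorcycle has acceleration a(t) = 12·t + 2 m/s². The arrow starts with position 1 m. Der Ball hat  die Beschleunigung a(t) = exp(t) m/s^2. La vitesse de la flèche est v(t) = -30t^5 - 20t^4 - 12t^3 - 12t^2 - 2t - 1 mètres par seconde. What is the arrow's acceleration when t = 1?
Starting from velocity v(t) = -30·t^5 - 20·t^4 - 12·t^3 - 12·t^2 - 2·t - 1, we take 1 derivative. The derivative of velocity gives acceleration: a(t) = -150·t^4 - 80·t^3 - 36·t^2 - 24·t - 2. We have acceleration a(t) = -150·t^4 - 80·t^3 - 36·t^2 - 24·t - 2. Substituting t = 1: a(1) = -292.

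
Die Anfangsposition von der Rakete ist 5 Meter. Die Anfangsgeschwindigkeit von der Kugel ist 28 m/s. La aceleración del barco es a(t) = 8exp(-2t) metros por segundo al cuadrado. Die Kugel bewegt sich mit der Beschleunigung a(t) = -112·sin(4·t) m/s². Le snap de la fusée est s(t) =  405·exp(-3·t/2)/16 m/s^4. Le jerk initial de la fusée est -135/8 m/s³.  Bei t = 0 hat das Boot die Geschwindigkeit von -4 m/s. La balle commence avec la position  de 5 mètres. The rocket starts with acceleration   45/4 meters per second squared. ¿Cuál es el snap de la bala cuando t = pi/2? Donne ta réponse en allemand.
Wir müssen unsere Gleichung für die Beschleunigung a(t) = -112·sin(4·t) 2-mal ableiten. Die Ableitung von der Beschleunigung ergibt den Ruck: j(t) = -448·cos(4·t). Die Ableitung von dem Ruck ergibt den Snap: s(t) = 1792·sin(4·t). Wir haben den Snap s(t) = 1792·sin(4·t). Durch Einsetzen von t = pi/2: s(pi/2) = 0.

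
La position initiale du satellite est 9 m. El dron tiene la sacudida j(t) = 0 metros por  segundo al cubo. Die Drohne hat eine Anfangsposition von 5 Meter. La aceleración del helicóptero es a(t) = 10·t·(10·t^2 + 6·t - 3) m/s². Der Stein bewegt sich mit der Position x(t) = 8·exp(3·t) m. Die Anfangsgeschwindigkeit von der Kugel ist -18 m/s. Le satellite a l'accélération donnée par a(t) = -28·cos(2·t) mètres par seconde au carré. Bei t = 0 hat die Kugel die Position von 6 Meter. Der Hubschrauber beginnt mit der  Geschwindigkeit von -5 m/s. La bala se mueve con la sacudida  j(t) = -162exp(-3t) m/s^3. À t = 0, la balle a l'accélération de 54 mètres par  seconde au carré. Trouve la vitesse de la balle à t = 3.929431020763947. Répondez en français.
Pour résoudre ceci, nous devons prendre 2 intégrales de notre équation du jerk j(t) = -162·exp(-3·t). En intégrant le jerk et en utilisant la condition initiale a(0) = 54, nous obtenons a(t) = 54·exp(-3·t). En prenant ∫a(t)dt et en appliquant v(0) = -18, nous trouvons v(t) = -18·exp(-3·t). De l'équation de la vitesse v(t) = -18·exp(-3·t), nous substituons t = 3.929431020763947 pour obtenir v = -0.000136672732414847.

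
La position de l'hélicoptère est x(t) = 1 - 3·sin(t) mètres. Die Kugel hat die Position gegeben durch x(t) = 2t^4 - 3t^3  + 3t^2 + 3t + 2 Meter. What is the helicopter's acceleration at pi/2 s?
Starting from position x(t) = 1 - 3·sin(t), we take 2 derivatives. Taking d/dt of x(t), we find v(t) = -3·cos(t). Differentiating velocity, we get acceleration: a(t) = 3·sin(t). Using a(t) = 3·sin(t) and substituting t = pi/2, we find a = 3.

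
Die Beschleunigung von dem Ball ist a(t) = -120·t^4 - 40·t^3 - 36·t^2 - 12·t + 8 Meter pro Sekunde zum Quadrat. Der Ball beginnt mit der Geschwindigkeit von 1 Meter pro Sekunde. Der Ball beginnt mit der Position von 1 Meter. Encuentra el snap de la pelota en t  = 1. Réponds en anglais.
To solve this, we need to take 2 derivatives of our acceleration equation a(t) = -120·t^4 - 40·t^3 - 36·t^2 - 12·t + 8. The derivative of acceleration gives jerk: j(t) = -480·t^3 - 120·t^2 - 72·t - 12. Differentiating jerk, we get snap: s(t) = -1440·t^2 - 240·t - 72. Using s(t) = -1440·t^2 - 240·t - 72 and substituting t = 1, we find s = -1752.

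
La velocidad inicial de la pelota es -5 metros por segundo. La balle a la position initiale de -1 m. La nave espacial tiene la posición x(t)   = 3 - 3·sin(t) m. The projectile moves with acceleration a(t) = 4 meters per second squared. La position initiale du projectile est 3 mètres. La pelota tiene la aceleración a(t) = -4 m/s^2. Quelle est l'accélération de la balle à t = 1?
De l'équation de l'accélération a(t) = -4, nous substituons t = 1 pour obtenir a = -4.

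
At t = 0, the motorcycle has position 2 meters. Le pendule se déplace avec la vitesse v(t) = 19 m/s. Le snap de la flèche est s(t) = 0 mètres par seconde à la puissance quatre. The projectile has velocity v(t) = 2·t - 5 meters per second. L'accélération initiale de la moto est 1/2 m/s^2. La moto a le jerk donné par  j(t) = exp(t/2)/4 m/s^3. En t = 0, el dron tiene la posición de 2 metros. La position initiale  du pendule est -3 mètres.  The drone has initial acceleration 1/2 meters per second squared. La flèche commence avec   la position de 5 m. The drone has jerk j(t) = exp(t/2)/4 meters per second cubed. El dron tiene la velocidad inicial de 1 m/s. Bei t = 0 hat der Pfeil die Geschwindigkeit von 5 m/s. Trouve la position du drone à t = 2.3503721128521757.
En partant du jerk j(t) = exp(t/2)/4, nous prenons 3 intégrales. La primitive du jerk est l'accélération. En utilisant a(0) = 1/2, nous obtenons a(t) = exp(t/2)/2. L'intégrale de l'accélération est la vitesse. En utilisant v(0) = 1, nous obtenons v(t) = exp(t/2). En prenant ∫v(t)dt et en appliquant x(0) = 2, nous trouvons x(t) = 2·exp(t/2). En utilisant x(t) = 2·exp(t/2) et en substituant t = 2.3503721128521757, nous trouvons x = 6.47749095438423.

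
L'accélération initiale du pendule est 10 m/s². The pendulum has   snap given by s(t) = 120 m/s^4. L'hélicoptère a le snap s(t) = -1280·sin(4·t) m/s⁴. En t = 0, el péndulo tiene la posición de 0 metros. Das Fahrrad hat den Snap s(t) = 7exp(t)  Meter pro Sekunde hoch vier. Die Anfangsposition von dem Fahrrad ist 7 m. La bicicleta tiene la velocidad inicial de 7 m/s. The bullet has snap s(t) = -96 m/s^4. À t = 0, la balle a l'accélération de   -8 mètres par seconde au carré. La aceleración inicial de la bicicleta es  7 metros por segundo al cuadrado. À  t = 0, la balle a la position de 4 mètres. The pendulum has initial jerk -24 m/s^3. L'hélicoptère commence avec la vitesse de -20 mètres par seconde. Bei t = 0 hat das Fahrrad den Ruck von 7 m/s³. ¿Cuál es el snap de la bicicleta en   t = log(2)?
Tenemos el snap s(t) = 7·exp(t). Sustituyendo t = log(2): s(log(2)) = 14.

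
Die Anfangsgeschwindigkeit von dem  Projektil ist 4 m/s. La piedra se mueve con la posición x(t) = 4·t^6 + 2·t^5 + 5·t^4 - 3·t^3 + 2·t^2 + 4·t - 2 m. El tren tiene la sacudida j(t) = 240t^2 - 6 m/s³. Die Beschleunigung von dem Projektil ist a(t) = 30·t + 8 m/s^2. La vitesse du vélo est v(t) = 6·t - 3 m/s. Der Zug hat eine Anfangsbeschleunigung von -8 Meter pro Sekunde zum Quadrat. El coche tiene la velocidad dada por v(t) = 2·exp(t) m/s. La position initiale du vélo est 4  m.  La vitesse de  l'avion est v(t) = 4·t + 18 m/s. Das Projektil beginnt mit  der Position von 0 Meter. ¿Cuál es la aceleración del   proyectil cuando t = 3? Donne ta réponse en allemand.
Wir haben die Beschleunigung a(t) = 30·t + 8. Durch Einsetzen von t = 3: a(3) = 98.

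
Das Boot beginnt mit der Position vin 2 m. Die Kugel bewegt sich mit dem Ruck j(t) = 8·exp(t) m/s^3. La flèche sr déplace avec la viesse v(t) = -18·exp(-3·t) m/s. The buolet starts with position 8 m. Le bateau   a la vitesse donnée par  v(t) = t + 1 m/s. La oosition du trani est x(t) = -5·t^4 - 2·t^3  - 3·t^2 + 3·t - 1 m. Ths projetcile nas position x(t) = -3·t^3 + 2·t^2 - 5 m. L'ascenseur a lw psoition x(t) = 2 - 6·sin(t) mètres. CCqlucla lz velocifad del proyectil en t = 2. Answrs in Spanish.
Para resolver esto, necesitamos tomar 1 derivada de nuestra ecuación de la posición x(t) = -3·t^3 + 2·t^2 - 5. Tomando d/dt de x(t), encontramos v(t) = -9·t^2 + 4·t. Tenemos la velocidad v(t) = -9·t^2 + 4·t. Sustituyendo t = 2: v(2) = -28.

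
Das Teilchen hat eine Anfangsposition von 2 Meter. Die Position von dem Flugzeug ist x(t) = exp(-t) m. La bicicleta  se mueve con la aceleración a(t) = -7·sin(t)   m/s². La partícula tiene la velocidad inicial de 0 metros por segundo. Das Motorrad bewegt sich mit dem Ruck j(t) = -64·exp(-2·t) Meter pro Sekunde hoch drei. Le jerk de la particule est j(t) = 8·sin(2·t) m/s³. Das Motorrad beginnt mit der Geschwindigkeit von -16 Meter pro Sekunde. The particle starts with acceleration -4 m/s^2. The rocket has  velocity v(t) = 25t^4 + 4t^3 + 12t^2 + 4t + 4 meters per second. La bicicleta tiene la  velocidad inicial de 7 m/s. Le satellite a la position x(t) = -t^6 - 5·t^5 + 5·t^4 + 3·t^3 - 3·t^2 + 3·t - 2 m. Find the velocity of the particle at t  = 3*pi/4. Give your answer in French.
En partant du jerk j(t) = 8·sin(2·t), nous prenons 2 intégrales. L'intégrale du jerk est l'accélération. En utilisant a(0) = -4, nous obtenons a(t) = -4·cos(2·t). En prenant ∫a(t)dt et en appliquant v(0) = 0, nous trouvons v(t) = -2·sin(2·t). En utilisant v(t) = -2·sin(2·t) et en substituant t = 3*pi/4, nous trouvons v = 2.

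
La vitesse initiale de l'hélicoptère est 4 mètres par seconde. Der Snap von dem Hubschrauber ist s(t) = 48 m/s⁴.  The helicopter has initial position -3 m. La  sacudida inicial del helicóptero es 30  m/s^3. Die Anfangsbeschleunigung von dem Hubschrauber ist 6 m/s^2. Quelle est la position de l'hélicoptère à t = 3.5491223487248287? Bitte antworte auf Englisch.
To find the answer, we compute 4 integrals of s(t) = 48. The antiderivative of snap, with j(0) = 30, gives jerk: j(t) = 48·t + 30. Integrating jerk and using the initial condition a(0) = 6, we get a(t) = 24·t^2 + 30·t + 6. Finding the antiderivative of a(t) and using v(0) = 4: v(t) = 8·t^3 + 15·t^2 + 6·t + 4. The integral of velocity is position. Using x(0) = -3, we get x(t) = 2·t^4 + 5·t^3 + 3·t^2 + 4·t - 3. From the given position equation x(t) = 2·t^4 + 5·t^3 + 3·t^2 + 4·t - 3, we substitute t = 3.5491223487248287 to get x = 589.845812667667.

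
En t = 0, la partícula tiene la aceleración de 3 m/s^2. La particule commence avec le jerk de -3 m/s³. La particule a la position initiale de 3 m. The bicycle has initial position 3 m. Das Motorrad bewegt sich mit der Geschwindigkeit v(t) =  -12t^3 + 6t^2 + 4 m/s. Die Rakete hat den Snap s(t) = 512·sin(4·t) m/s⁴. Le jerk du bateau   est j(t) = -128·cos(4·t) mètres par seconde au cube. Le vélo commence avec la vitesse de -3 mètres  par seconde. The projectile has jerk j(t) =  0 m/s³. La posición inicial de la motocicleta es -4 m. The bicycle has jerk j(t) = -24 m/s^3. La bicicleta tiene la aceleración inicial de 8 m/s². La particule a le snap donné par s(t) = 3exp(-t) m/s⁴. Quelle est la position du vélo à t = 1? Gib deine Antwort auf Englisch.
To find the answer, we compute 3 antiderivatives of j(t) = -24. Taking ∫j(t)dt and applying a(0) = 8, we find a(t) = 8 - 24·t. Taking ∫a(t)dt and applying v(0) = -3, we find v(t) = -12·t^2 + 8·t - 3. Integrating velocity and using the initial condition x(0) = 3, we get x(t) = -4·t^3 + 4·t^2 - 3·t + 3. We have position x(t) = -4·t^3 + 4·t^2 - 3·t + 3. Substituting t = 1: x(1) = 0.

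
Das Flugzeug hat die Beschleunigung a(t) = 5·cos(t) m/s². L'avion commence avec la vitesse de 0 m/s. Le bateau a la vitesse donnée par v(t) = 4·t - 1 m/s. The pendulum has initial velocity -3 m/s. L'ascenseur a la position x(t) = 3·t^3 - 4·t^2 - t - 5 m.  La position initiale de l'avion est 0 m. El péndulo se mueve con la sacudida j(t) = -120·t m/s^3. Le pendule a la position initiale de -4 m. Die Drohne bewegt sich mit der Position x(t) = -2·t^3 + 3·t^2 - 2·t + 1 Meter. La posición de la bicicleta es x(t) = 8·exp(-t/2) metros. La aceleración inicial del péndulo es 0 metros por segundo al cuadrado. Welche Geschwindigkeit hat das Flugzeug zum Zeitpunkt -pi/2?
Um dies zu lösen, müssen wir 1 Integral unserer Gleichung für die Beschleunigung a(t) = 5·cos(t) finden. Das Integral von der Beschleunigung ist die Geschwindigkeit. Mit v(0) = 0 erhalten wir v(t) = 5·sin(t). Wir haben die Geschwindigkeit v(t) = 5·sin(t). Durch Einsetzen von t = -pi/2: v(-pi/2) = -5.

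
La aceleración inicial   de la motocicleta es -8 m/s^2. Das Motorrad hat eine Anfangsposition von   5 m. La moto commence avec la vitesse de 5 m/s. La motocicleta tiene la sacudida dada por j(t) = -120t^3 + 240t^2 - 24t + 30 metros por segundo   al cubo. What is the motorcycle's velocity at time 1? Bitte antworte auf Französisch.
Nous devons trouver l'intégrale de notre équation du jerk j(t) = -120·t^3 + 240·t^2 - 24·t + 30 2 fois. La primitive du jerk, avec a(0) = -8, donne l'accélération: a(t) = -30·t^4 + 80·t^3 - 12·t^2 + 30·t - 8. En prenant ∫a(t)dt et en appliquant v(0) = 5, nous trouvons v(t) = -6·t^5 + 20·t^4 - 4·t^3 + 15·t^2 - 8·t + 5. En utilisant v(t) = -6·t^5 + 20·t^4 - 4·t^3 + 15·t^2 - 8·t + 5 et en substituant t = 1, nous trouvons v = 22.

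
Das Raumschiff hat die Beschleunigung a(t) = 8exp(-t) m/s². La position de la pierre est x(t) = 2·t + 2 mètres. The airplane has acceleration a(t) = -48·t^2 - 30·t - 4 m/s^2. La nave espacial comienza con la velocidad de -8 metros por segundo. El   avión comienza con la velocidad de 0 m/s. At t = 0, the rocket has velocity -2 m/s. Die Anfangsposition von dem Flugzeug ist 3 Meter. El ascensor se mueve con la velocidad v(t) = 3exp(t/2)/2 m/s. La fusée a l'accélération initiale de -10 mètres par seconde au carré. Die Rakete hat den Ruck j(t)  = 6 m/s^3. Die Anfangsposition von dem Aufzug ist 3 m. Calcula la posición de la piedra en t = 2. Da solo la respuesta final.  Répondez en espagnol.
La posición en t = 2 es x = 6.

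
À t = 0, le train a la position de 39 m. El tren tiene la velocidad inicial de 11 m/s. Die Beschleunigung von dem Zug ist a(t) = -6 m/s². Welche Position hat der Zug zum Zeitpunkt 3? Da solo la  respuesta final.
x(3) = 45.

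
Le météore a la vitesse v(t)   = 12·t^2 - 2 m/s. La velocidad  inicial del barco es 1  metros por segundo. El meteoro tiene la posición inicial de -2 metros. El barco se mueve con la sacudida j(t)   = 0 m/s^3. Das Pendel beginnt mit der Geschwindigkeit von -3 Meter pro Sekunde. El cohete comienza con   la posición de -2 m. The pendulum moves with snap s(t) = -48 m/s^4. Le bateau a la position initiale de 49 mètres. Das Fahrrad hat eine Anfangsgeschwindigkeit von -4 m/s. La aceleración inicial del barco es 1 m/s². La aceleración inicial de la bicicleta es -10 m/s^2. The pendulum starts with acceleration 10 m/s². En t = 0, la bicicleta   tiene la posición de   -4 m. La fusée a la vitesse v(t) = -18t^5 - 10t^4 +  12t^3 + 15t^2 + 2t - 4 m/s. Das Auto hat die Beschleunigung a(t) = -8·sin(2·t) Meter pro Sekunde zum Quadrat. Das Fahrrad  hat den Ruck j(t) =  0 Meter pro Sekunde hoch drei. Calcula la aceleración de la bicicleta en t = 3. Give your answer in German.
Um dies zu lösen, müssen wir 1 Integral unserer Gleichung für den Ruck j(t) = 0 finden. Durch Integration von dem Ruck und Verwendung der Anfangsbedingung a(0) = -10, erhalten wir a(t) = -10. Mit a(t) = -10 und Einsetzen von t = 3, finden wir a = -10.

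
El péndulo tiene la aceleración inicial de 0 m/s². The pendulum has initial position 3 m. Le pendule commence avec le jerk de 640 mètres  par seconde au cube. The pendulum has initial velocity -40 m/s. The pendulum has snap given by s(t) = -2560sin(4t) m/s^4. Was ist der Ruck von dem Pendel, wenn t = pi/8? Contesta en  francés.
Nous devons trouver l'intégrale de notre équation du snap s(t) = -2560·sin(4·t) 1 fois. En prenant ∫s(t)dt et en appliquant j(0) = 640, nous trouvons j(t) = 640·cos(4·t). Nous avons le jerk j(t) = 640·cos(4·t). En substituant t = pi/8: j(pi/8) = 0.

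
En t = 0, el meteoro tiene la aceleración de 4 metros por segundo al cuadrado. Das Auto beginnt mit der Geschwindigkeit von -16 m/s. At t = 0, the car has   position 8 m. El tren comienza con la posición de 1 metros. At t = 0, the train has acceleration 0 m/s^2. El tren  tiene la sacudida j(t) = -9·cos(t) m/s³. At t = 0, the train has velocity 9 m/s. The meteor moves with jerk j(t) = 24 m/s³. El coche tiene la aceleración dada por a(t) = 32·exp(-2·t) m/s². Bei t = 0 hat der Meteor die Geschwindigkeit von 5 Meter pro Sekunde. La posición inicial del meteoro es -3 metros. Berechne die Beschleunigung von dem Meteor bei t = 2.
Wir müssen unsere Gleichung für den Ruck j(t) = 24 1-mal integrieren. Die Stammfunktion von dem Ruck, mit a(0) = 4, ergibt die Beschleunigung: a(t) = 24·t + 4. Aus der Gleichung für die Beschleunigung a(t) = 24·t + 4, setzen wir t = 2 ein und erhalten a = 52.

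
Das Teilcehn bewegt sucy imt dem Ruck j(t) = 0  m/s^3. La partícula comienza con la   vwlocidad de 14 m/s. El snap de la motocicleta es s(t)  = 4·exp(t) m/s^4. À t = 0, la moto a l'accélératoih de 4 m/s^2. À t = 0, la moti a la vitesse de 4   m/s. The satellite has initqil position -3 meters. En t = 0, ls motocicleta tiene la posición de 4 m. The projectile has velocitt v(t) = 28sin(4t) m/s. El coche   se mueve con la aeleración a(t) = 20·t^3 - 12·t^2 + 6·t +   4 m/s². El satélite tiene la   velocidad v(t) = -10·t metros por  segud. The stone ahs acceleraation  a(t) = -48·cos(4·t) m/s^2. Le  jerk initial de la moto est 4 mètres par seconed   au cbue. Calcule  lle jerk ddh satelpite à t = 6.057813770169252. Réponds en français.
Nous devons dériver notre équation de la vitesse v(t) = -10·t 2 fois. En dérivant la vitesse, nous obtenons l'accélération: a(t) = -10. En dérivant l'accélération, nous obtenons le jerk: j(t) = 0. De l'équation du jerk j(t) = 0, nous substituons t = 6.057813770169252 pour obtenir j = 0.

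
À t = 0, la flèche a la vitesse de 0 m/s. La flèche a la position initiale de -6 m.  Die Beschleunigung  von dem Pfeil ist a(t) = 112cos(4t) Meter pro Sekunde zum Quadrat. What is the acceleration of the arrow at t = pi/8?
Using a(t) = 112·cos(4·t) and substituting t = pi/8, we find a = 0.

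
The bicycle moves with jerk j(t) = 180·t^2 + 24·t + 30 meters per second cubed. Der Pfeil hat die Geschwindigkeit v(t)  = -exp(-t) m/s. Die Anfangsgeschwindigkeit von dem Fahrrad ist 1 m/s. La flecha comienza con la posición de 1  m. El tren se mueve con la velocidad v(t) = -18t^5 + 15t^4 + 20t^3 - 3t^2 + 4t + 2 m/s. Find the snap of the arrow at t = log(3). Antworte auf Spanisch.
Debemos derivar nuestra ecuación de la velocidad v(t) = -exp(-t) 3 veces. Derivando la velocidad, obtenemos la aceleración: a(t) = exp(-t). Tomando d/dt de a(t), encontramos j(t) = -exp(-t). Derivando la sacudida, obtenemos el snap: s(t) = exp(-t). De la ecuación del snap s(t) = exp(-t), sustituimos t = log(3) para obtener s = 1/3.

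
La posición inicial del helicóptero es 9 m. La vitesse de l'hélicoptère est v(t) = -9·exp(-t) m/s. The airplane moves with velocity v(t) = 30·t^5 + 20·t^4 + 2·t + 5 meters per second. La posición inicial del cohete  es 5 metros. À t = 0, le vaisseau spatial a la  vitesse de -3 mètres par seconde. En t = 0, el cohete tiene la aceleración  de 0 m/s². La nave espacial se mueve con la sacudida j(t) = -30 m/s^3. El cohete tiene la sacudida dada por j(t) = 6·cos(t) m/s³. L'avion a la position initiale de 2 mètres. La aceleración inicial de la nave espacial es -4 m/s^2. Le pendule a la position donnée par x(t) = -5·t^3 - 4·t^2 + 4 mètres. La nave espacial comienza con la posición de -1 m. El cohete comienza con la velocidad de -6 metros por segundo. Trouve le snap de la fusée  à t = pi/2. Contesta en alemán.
Um dies zu lösen, müssen wir 1 Ableitung unserer Gleichung für den Ruck j(t) = 6·cos(t) nehmen. Mit d/dt von j(t) finden wir s(t) = -6·sin(t). Mit s(t) = -6·sin(t) und Einsetzen von t = pi/2, finden wir s = -6.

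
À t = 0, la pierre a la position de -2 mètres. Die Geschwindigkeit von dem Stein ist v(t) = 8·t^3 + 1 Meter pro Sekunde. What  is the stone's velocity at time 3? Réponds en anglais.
We have velocity v(t) = 8·t^3 + 1. Substituting t = 3: v(3) = 217.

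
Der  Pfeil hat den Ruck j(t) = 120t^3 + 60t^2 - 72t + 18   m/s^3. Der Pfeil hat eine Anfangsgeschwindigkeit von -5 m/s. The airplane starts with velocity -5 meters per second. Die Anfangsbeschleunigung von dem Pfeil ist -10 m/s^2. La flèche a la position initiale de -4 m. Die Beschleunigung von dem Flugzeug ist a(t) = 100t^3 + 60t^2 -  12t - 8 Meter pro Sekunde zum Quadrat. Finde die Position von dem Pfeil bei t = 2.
Wir müssen die Stammfunktion unserer Gleichung für den Ruck j(t) = 120·t^3 + 60·t^2 - 72·t + 18 3-mal finden. Mit ∫j(t)dt und Anwendung von a(0) = -10, finden wir a(t) = 30·t^4 + 20·t^3 - 36·t^2 + 18·t - 10. Das Integral von der Beschleunigung ist die Geschwindigkeit. Mit v(0) = -5 erhalten wir v(t) = 6·t^5 + 5·t^4 - 12·t^3 + 9·t^2 - 10·t - 5. Mit ∫v(t)dt und Anwendung von x(0) = -4, finden wir x(t) = t^6 + t^5 - 3·t^4 + 3·t^3 - 5·t^2 - 5·t - 4. Mit x(t) = t^6 + t^5 - 3·t^4 + 3·t^3 - 5·t^2 - 5·t - 4 und Einsetzen von t = 2, finden wir x = 38.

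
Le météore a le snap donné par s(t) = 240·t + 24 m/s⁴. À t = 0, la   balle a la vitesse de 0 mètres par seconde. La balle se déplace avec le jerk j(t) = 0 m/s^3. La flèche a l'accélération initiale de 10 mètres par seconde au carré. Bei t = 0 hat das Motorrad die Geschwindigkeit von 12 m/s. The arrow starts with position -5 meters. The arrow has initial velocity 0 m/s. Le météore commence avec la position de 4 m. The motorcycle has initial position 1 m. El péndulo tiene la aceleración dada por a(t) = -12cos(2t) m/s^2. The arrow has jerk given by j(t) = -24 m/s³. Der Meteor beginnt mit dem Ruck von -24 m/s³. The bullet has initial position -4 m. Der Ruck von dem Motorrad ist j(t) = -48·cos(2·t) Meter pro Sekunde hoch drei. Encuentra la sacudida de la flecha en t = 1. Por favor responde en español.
De la ecuación de la sacudida j(t) = -24, sustituimos t = 1 para obtener j = -24.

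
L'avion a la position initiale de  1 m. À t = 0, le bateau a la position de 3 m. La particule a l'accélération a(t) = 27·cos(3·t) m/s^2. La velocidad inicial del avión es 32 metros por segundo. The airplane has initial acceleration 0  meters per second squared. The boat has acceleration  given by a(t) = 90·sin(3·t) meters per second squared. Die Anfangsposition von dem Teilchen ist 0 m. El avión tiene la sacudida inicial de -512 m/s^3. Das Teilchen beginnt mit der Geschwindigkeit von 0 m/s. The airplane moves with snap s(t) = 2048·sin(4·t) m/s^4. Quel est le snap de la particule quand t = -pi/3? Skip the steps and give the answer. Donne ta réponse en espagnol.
s(-pi/3) = 243.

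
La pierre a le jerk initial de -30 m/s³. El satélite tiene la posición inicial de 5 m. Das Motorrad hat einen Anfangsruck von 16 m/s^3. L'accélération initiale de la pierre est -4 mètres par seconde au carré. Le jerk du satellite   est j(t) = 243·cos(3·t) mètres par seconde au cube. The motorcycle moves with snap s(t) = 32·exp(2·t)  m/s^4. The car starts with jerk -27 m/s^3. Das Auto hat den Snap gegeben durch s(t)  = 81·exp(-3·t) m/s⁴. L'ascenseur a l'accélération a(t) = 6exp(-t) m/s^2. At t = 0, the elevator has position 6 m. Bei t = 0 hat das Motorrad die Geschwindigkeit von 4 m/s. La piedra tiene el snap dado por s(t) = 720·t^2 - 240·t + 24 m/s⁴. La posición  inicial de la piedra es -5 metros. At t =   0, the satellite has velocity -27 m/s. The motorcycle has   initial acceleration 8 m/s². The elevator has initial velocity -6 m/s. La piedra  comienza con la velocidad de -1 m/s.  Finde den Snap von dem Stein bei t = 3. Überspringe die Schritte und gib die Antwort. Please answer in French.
À t = 3, s = 5784.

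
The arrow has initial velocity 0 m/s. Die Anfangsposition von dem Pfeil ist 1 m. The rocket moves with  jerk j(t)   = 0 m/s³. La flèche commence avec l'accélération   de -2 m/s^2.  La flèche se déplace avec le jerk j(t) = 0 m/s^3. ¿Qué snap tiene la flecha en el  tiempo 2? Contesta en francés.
Nous devons dériver notre équation du jerk j(t) = 0 1 fois. En prenant d/dt de j(t), nous trouvons s(t) = 0. En utilisant s(t) = 0 et en substituant t = 2, nous trouvons s = 0.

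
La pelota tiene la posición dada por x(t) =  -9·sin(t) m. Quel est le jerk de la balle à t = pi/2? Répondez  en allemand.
Wir müssen unsere Gleichung für die Position x(t) = -9·sin(t) 3-mal ableiten. Mit d/dt von x(t) finden wir v(t) = -9·cos(t). Durch Ableiten von der Geschwindigkeit erhalten wir die Beschleunigung: a(t) = 9·sin(t). Die Ableitung von der Beschleunigung ergibt den Ruck: j(t) = 9·cos(t). Wir haben den Ruck j(t) = 9·cos(t). Durch Einsetzen von t = pi/2: j(pi/2) = 0.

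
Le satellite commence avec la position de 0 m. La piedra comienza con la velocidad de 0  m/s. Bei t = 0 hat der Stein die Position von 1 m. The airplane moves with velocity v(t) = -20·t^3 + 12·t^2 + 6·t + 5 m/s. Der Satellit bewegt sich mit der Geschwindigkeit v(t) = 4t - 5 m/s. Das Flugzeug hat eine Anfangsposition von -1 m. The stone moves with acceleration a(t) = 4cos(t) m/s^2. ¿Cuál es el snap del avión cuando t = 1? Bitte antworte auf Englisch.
To solve this, we need to take 3 derivatives of our velocity equation v(t) = -20·t^3 + 12·t^2 + 6·t + 5. Taking d/dt of v(t), we find a(t) = -60·t^2 + 24·t + 6. Differentiating acceleration, we get jerk: j(t) = 24 - 120·t. The derivative of jerk gives snap: s(t) = -120. We have snap s(t) = -120. Substituting t = 1: s(1) = -120.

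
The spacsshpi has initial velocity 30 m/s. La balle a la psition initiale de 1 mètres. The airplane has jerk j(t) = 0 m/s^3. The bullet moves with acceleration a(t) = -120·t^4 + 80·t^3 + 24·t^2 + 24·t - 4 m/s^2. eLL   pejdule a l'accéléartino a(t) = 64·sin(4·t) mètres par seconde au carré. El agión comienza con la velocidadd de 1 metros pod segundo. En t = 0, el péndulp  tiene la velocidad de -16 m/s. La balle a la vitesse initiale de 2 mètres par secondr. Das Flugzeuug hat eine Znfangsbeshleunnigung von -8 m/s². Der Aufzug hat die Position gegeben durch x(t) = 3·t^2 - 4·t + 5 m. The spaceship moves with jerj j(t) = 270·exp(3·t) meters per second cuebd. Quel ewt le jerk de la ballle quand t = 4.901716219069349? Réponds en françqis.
Nous devons dériver notre équation de l'accélération a(t) = -120·t^4 + 80·t^3 + 24·t^2 + 24·t - 4 1 fois. La dérivée de l'accélération donne le jerk: j(t) = -480·t^3 + 240·t^2 + 48·t + 24. Nous avons le jerk j(t) = -480·t^3 + 240·t^2 + 48·t + 24. En substituant t = 4.901716219069349: j(4.901716219069349) = -50505.1583971514.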